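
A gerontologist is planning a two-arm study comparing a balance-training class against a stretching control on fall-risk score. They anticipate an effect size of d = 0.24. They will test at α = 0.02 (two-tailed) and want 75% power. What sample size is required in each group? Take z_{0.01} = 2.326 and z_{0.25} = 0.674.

n = 313 per group

For two independent groups with equal n: n = 2·((z_{α/2} + z_β) / d)².
z_{α/2} + z_β = 2.326 + 0.674 = 3.000.
n = 2 × (3.000 / 0.24)² = 2 × 12.500² = 2 × 156.25 = 312.5.
Round up to the next whole participant.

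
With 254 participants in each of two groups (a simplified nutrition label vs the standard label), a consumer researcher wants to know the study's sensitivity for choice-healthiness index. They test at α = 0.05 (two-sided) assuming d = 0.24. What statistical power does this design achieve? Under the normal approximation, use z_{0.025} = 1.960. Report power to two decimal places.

For two equal groups, power = Φ(d·√(n/2) − z_{α/2}).
d·√(n/2) = 0.24 × √(254/2) = 0.24 × 11.269 = 2.705.
z_β = 2.705 − 1.960 = 0.745.
Power = Φ(0.745) = 0.772.

power ≈ 0.77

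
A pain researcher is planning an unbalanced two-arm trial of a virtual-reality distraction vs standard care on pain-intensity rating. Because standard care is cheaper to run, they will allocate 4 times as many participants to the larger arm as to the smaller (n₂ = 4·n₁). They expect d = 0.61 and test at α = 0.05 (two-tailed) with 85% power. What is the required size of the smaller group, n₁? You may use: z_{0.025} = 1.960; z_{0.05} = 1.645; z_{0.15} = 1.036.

n₁ = 31

With allocation ratio k = n₂/n₁ = 4, Var(x̄₁−x̄₂) = σ²(1/n₁ + 1/(k·n₁)) = σ²·(k+1)/(k·n₁).
So n₁ = (1 + 1/k)·((z_{α/2} + z_β)/d)² = 1.250 × (2.996/0.61)².
n₁ = 1.250 × 24.12 = 30.2.
Round up: n₁ = 31, giving n₂ = 4 × 31 = 124.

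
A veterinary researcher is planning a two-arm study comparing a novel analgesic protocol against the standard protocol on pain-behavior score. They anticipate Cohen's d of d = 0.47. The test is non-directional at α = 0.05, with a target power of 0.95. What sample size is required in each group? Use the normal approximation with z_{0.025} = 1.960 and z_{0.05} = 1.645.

For two independent groups with equal n: n = 2·((z_{α/2} + z_β) / d)².
z_{α/2} + z_β = 1.960 + 1.645 = 3.605.
n = 2 × (3.605 / 0.47)² = 2 × 7.670² = 2 × 58.83 = 117.7.
Round up to the next whole participant.

n = 118 per group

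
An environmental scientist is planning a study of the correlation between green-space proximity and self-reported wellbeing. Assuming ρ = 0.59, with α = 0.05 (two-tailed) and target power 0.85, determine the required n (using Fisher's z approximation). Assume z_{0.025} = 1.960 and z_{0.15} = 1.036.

Fisher's z: C = ½·ln((1+r)/(1−r)) = ½·ln(3.8780) = 0.6777.
n = ((z_{α/2} + z_β)/C)² + 3.
(1.960 + 1.036) / 0.6777 = 2.996 / 0.6777 = 4.421.
n = 4.421² + 3 = 19.54 + 3 = 22.5.
Round up.

n = 23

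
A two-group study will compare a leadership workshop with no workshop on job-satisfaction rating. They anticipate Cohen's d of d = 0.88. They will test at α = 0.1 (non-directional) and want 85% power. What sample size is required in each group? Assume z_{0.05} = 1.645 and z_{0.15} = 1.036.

For two independent groups with equal n: n = 2·((z_{α/2} + z_β) / d)².
z_{α/2} + z_β = 1.645 + 1.036 = 2.681.
n = 2 × (2.681 / 0.88)² = 2 × 3.047² = 2 × 9.28 = 18.6.
Round up to the next whole participant.

n = 19 per group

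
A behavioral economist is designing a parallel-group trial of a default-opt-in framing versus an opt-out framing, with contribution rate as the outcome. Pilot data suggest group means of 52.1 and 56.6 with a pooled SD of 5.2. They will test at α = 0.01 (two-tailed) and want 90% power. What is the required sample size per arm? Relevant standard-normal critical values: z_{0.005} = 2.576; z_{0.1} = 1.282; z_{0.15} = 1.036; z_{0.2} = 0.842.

Cohen's d = |M₁ − M₂| / SD_pooled = |52.1 − 56.6| / 5.2 = 4.5 / 5.2 = 0.865.
For two independent groups with equal n: n = 2·((z_{α/2} + z_β) / d)².
z_{α/2} + z_β = 2.576 + 1.282 = 3.858.
n = 2 × (3.858 / 0.865)² = 2 × 4.460² = 2 × 19.89 = 39.8.
Round up to the next whole participant.

n = 40 per group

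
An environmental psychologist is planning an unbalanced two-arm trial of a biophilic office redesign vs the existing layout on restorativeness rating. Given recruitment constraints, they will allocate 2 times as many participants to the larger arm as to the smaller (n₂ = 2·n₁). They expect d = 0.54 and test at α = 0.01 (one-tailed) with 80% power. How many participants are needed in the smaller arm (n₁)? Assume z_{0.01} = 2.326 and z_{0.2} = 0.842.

With allocation ratio k = n₂/n₁ = 2, Var(x̄₁−x̄₂) = σ²(1/n₁ + 1/(k·n₁)) = σ²·(k+1)/(k·n₁).
So n₁ = (1 + 1/k)·((z_{α} + z_β)/d)² = 1.500 × (3.168/0.54)².
n₁ = 1.500 × 34.42 = 51.6.
Round up: n₁ = 52, giving n₂ = 2 × 52 = 104.

n₁ = 52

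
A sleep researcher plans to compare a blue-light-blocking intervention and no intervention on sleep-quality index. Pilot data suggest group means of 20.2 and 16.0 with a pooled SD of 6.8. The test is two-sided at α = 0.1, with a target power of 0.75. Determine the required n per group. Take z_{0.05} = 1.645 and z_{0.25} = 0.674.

Cohen's d = |M₁ − M₂| / SD_pooled = |20.2 − 16.0| / 6.8 = 4.2 / 6.8 = 0.618.
For two independent groups with equal n: n = 2·((z_{α/2} + z_β) / d)².
z_{α/2} + z_β = 1.645 + 0.674 = 2.319.
n = 2 × (2.319 / 0.618)² = 2 × 3.752² = 2 × 14.08 = 28.2.
Round up to the next whole participant.

n = 29 per group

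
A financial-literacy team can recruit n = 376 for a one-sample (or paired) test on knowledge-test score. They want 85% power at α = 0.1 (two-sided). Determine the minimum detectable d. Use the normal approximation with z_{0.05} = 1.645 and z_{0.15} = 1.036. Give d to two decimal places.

For a single sample (or paired design) of n = 376: d_min = (z_{α/2} + z_β)/√n.
z-sum = 1.645 + 1.036 = 2.681.
d_min = 2.681 / √376 = 2.681 / 19.391 = 0.138.

d_min ≈ 0.14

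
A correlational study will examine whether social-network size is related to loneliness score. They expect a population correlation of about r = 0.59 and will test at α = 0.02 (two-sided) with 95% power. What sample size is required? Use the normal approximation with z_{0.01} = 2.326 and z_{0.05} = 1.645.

n = 38

Fisher's z: C = ½·ln((1+r)/(1−r)) = ½·ln(3.8780) = 0.6777.
n = ((z_{α/2} + z_β)/C)² + 3.
(2.326 + 1.645) / 0.6777 = 3.971 / 0.6777 = 5.860.
n = 5.860² + 3 = 34.33 + 3 = 37.3.
Round up.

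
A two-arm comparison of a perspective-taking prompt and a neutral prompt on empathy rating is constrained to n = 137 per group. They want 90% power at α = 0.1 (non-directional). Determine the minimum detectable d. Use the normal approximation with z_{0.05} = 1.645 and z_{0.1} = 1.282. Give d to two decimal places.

d_min ≈ 0.35

For two independent groups of n = 137 each: d_min = (z_{α/2} + z_β)·√(2/n).
z-sum = 1.645 + 1.282 = 2.927.
d_min = 2.927 × √(2/137) = 2.927 × 0.1208 = 0.354.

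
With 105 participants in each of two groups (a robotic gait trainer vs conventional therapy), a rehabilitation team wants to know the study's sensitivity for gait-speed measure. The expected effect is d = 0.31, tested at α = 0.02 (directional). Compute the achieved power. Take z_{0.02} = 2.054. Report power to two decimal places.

power ≈ 0.58

For two equal groups, power = Φ(d·√(n/2) − z_{α}).
d·√(n/2) = 0.31 × √(105/2) = 0.31 × 7.246 = 2.246.
z_β = 2.246 − 2.054 = 0.192.
Power = Φ(0.192) = 0.576.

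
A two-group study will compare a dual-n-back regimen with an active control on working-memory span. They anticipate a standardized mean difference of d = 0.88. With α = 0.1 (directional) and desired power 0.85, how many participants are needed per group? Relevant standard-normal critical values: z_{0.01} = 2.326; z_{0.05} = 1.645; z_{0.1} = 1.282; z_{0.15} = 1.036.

For two independent groups with equal n: n = 2·((z_{α} + z_β) / d)².
z_{α} + z_β = 1.282 + 1.036 = 2.318.
n = 2 × (2.318 / 0.88)² = 2 × 2.634² = 2 × 6.94 = 13.9.
Round up to the next whole participant.

n = 14 per group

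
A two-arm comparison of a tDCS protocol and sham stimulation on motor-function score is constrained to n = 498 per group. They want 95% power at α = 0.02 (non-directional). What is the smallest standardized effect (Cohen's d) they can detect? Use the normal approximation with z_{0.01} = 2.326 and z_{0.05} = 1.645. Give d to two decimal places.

For two independent groups of n = 498 each: d_min = (z_{α/2} + z_β)·√(2/n).
z-sum = 2.326 + 1.645 = 3.971.
d_min = 3.971 × √(2/498) = 3.971 × 0.0634 = 0.252.

d_min ≈ 0.25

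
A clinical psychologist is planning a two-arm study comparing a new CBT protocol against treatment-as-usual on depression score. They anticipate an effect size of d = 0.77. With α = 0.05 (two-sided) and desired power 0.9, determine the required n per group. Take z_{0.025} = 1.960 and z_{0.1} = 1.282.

n = 36 per group

For two independent groups with equal n: n = 2·((z_{α/2} + z_β) / d)².
z_{α/2} + z_β = 1.960 + 1.282 = 3.242.
n = 2 × (3.242 / 0.77)² = 2 × 4.210² = 2 × 17.73 = 35.5.
Round up to the next whole participant.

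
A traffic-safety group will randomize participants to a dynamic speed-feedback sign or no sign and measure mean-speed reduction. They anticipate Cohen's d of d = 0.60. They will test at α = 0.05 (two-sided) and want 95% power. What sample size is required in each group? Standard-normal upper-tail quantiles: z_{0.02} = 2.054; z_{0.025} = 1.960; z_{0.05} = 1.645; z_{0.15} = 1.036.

n = 73 per group

For two independent groups with equal n: n = 2·((z_{α/2} + z_β) / d)².
z_{α/2} + z_β = 1.960 + 1.645 = 3.605.
n = 2 × (3.605 / 0.60)² = 2 × 6.008² = 2 × 36.10 = 72.2.
Round up to the next whole participant.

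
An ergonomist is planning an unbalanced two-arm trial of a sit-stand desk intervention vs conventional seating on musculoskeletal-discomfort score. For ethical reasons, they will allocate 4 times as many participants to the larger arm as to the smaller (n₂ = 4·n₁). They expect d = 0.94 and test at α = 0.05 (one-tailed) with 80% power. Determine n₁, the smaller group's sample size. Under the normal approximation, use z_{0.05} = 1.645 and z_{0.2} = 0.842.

With allocation ratio k = n₂/n₁ = 4, Var(x̄₁−x̄₂) = σ²(1/n₁ + 1/(k·n₁)) = σ²·(k+1)/(k·n₁).
So n₁ = (1 + 1/k)·((z_{α} + z_β)/d)² = 1.250 × (2.487/0.94)².
n₁ = 1.250 × 7.00 = 8.7.
Round up: n₁ = 9, giving n₂ = 4 × 9 = 36.

n₁ = 9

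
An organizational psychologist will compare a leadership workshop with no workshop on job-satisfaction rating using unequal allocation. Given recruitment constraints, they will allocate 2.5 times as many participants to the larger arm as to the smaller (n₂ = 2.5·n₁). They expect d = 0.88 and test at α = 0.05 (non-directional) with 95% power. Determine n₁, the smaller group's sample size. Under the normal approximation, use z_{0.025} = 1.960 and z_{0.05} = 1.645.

n₁ = 24

With allocation ratio k = n₂/n₁ = 2.5, Var(x̄₁−x̄₂) = σ²(1/n₁ + 1/(k·n₁)) = σ²·(k+1)/(k·n₁).
So n₁ = (1 + 1/k)·((z_{α/2} + z_β)/d)² = 1.400 × (3.605/0.88)².
n₁ = 1.400 × 16.78 = 23.5.
Round up: n₁ = 24, giving n₂ = 2.5 × 24 = 60.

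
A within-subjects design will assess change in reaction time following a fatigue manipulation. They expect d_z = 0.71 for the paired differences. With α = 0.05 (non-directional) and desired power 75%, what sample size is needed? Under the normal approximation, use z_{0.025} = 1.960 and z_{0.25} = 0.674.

For a paired (one-sample on differences) test: n = ((z_{α/2} + z_β) / d)².
z_{α/2} + z_β = 1.960 + 0.674 = 2.634.
n = (2.634 / 0.71)² = 3.710² = 13.76.
Round up.

n = 14 pairs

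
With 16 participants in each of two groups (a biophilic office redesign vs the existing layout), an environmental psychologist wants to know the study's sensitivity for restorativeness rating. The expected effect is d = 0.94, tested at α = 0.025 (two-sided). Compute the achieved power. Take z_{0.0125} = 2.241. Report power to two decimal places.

For two equal groups, power = Φ(d·√(n/2) − z_{α/2}).
d·√(n/2) = 0.94 × √(16/2) = 0.94 × 2.828 = 2.659.
z_β = 2.659 − 2.241 = 0.418.
Power = Φ(0.418) = 0.662.

power ≈ 0.66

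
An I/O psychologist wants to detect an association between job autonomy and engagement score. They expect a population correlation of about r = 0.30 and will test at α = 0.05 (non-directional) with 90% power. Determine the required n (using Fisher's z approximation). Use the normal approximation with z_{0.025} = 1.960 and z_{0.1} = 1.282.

Fisher's z: C = ½·ln((1+r)/(1−r)) = ½·ln(1.8571) = 0.3095.
n = ((z_{α/2} + z_β)/C)² + 3.
(1.960 + 1.282) / 0.3095 = 3.242 / 0.3095 = 10.475.
n = 10.475² + 3 = 109.72 + 3 = 112.7.
Round up.

n = 113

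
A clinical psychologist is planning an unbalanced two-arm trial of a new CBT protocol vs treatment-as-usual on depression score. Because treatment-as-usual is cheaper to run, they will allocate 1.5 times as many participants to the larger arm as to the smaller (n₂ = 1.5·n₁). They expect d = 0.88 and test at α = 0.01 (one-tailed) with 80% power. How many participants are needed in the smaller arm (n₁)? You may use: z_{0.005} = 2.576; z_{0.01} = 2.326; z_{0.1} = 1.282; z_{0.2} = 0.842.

With allocation ratio k = n₂/n₁ = 1.5, Var(x̄₁−x̄₂) = σ²(1/n₁ + 1/(k·n₁)) = σ²·(k+1)/(k·n₁).
So n₁ = (1 + 1/k)·((z_{α} + z_β)/d)² = 1.667 × (3.168/0.88)².
n₁ = 1.667 × 12.96 = 21.6.
Round up: n₁ = 22, giving n₂ = 1.5 × 22 = 33.

n₁ = 22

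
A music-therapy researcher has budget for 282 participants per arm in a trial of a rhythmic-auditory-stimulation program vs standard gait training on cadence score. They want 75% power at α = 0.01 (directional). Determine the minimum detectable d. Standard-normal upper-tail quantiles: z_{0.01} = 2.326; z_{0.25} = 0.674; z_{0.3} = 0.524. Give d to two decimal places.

d_min ≈ 0.25

For two independent groups of n = 282 each: d_min = (z_{α} + z_β)·√(2/n).
z-sum = 2.326 + 0.674 = 3.000.
d_min = 3.000 × √(2/282) = 3.000 × 0.0842 = 0.253.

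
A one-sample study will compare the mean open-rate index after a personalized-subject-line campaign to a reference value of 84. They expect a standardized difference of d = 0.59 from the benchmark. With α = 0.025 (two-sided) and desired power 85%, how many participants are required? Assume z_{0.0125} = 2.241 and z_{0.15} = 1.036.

n = 31

For a one-sample test: n = ((z_{α/2} + z_β) / d)².
z_{α/2} + z_β = 2.241 + 1.036 = 3.277.
n = (3.277 / 0.59)² = 5.554² = 30.85.
Round up.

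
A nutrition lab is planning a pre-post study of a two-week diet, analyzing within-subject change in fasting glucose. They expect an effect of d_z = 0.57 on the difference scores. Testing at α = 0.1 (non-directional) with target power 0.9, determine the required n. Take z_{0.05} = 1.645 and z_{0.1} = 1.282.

For a paired (one-sample on differences) test: n = ((z_{α/2} + z_β) / d)².
z_{α/2} + z_β = 1.645 + 1.282 = 2.927.
n = (2.927 / 0.57)² = 5.135² = 26.37.
Round up.

n = 27 pairs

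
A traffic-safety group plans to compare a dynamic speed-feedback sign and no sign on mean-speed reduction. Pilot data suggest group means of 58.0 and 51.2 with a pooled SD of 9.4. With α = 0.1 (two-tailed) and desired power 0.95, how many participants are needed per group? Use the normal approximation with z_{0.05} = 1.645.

n = 42 per group

Cohen's d = |M₁ − M₂| / SD_pooled = |58.0 − 51.2| / 9.4 = 6.8 / 9.4 = 0.723.
For two independent groups with equal n: n = 2·((z_{α/2} + z_β) / d)².
z_{α/2} + z_β = 1.645 + 1.645 = 3.290.
n = 2 × (3.290 / 0.723)² = 2 × 4.550² = 2 × 20.71 = 41.4.
Round up to the next whole participant.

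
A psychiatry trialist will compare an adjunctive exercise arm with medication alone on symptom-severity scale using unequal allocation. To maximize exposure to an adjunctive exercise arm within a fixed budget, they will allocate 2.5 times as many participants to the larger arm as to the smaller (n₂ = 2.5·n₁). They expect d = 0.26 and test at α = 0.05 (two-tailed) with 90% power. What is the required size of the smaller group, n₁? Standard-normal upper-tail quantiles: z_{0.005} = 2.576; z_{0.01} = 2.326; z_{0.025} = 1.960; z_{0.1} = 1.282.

With allocation ratio k = n₂/n₁ = 2.5, Var(x̄₁−x̄₂) = σ²(1/n₁ + 1/(k·n₁)) = σ²·(k+1)/(k·n₁).
So n₁ = (1 + 1/k)·((z_{α/2} + z_β)/d)² = 1.400 × (3.242/0.26)².
n₁ = 1.400 × 155.48 = 217.7.
Round up: n₁ = 218, giving n₂ = 2.5 × 218 = 545.

n₁ = 218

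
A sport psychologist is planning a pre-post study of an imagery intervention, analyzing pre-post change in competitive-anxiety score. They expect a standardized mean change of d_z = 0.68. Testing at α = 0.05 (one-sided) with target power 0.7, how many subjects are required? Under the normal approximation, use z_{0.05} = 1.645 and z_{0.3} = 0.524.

For a paired (one-sample on differences) test: n = ((z_{α} + z_β) / d)².
z_{α} + z_β = 1.645 + 0.524 = 2.169.
n = (2.169 / 0.68)² = 3.190² = 10.17.
Round up.

n = 11 pairs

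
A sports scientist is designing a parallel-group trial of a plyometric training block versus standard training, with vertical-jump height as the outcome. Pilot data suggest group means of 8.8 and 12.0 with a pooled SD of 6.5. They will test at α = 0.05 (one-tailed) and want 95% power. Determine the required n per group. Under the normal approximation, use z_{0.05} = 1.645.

n = 90 per group

Cohen's d = |M₁ − M₂| / SD_pooled = |8.8 − 12.0| / 6.5 = 3.2 / 6.5 = 0.492.
For two independent groups with equal n: n = 2·((z_{α} + z_β) / d)².
z_{α} + z_β = 1.645 + 1.645 = 3.290.
n = 2 × (3.290 / 0.492)² = 2 × 6.687² = 2 × 44.72 = 89.4.
Round up to the next whole participant.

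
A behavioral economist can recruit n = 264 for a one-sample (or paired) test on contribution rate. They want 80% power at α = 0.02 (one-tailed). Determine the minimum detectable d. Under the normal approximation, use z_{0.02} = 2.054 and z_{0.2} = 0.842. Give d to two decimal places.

d_min ≈ 0.18

For a single sample (or paired design) of n = 264: d_min = (z_{α} + z_β)/√n.
z-sum = 2.054 + 0.842 = 2.896.
d_min = 2.896 / √264 = 2.896 / 16.248 = 0.178.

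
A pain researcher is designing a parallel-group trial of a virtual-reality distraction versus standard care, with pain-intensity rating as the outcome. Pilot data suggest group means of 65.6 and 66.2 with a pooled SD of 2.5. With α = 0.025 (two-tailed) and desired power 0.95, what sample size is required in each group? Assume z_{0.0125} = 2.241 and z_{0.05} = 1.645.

n = 525 per group

Cohen's d = |M₁ − M₂| / SD_pooled = |65.6 − 66.2| / 2.5 = 0.6 / 2.5 = 0.240.
For two independent groups with equal n: n = 2·((z_{α/2} + z_β) / d)².
z_{α/2} + z_β = 2.241 + 1.645 = 3.886.
n = 2 × (3.886 / 0.240)² = 2 × 16.192² = 2 × 262.17 = 524.3.
Round up to the next whole participant.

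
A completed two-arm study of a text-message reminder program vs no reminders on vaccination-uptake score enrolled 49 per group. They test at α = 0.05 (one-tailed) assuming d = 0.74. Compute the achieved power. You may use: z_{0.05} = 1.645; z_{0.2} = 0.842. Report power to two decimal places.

For two equal groups, power = Φ(d·√(n/2) − z_{α}).
d·√(n/2) = 0.74 × √(49/2) = 0.74 × 4.950 = 3.663.
z_β = 3.663 − 1.645 = 2.018.
Power = Φ(2.018) = 0.978.

power ≈ 0.98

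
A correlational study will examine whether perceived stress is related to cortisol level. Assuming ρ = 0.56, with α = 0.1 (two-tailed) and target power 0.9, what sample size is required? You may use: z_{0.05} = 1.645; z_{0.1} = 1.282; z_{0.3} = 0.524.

n = 25

Fisher's z: C = ½·ln((1+r)/(1−r)) = ½·ln(3.5455) = 0.6328.
n = ((z_{α/2} + z_β)/C)² + 3.
(1.645 + 1.282) / 0.6328 = 2.927 / 0.6328 = 4.625.
n = 4.625² + 3 = 21.40 + 3 = 24.4.
Round up.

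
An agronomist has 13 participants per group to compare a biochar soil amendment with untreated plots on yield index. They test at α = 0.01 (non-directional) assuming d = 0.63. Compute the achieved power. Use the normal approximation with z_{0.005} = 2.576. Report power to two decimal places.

For two equal groups, power = Φ(d·√(n/2) − z_{α/2}).
d·√(n/2) = 0.63 × √(13/2) = 0.63 × 2.550 = 1.606.
z_β = 1.606 − 2.576 = -0.970.
Power = Φ(-0.970) = 0.166.

power ≈ 0.17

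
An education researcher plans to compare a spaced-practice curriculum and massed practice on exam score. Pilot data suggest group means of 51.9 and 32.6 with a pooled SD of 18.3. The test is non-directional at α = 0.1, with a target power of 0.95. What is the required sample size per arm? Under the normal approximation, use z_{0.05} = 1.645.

Cohen's d = |M₁ − M₂| / SD_pooled = |51.9 − 32.6| / 18.3 = 19.3 / 18.3 = 1.055.
For two independent groups with equal n: n = 2·((z_{α/2} + z_β) / d)².
z_{α/2} + z_β = 1.645 + 1.645 = 3.290.
n = 2 × (3.290 / 1.055)² = 2 × 3.118² = 2 × 9.72 = 19.4.
Round up to the next whole participant.

n = 20 per group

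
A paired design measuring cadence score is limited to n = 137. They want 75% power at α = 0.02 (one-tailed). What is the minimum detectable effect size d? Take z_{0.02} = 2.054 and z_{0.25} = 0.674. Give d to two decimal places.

For a single sample (or paired design) of n = 137: d_min = (z_{α} + z_β)/√n.
z-sum = 2.054 + 0.674 = 2.728.
d_min = 2.728 / √137 = 2.728 / 11.705 = 0.233.

d_min ≈ 0.23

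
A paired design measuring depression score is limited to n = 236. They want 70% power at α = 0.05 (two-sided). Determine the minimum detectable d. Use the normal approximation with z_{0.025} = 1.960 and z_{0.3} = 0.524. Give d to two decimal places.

d_min ≈ 0.16

For a single sample (or paired design) of n = 236: d_min = (z_{α/2} + z_β)/√n.
z-sum = 1.960 + 0.524 = 2.484.
d_min = 2.484 / √236 = 2.484 / 15.362 = 0.162.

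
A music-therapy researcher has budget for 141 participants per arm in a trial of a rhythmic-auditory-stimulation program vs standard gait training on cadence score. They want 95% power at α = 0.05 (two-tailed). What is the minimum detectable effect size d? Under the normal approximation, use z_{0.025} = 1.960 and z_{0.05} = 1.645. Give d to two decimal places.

For two independent groups of n = 141 each: d_min = (z_{α/2} + z_β)·√(2/n).
z-sum = 1.960 + 1.645 = 3.605.
d_min = 3.605 × √(2/141) = 3.605 × 0.1191 = 0.429.

d_min ≈ 0.43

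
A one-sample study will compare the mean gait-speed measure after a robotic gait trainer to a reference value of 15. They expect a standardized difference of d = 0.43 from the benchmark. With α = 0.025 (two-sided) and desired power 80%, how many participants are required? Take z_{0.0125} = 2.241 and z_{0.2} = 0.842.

n = 52

For a one-sample test: n = ((z_{α/2} + z_β) / d)².
z_{α/2} + z_β = 2.241 + 0.842 = 3.083.
n = (3.083 / 0.43)² = 7.170² = 51.41.
Round up.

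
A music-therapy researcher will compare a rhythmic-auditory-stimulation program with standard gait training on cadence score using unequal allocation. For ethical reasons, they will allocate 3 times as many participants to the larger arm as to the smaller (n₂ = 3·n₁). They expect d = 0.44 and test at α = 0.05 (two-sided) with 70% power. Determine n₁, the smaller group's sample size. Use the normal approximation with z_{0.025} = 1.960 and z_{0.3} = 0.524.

With allocation ratio k = n₂/n₁ = 3, Var(x̄₁−x̄₂) = σ²(1/n₁ + 1/(k·n₁)) = σ²·(k+1)/(k·n₁).
So n₁ = (1 + 1/k)·((z_{α/2} + z_β)/d)² = 1.333 × (2.484/0.44)².
n₁ = 1.333 × 31.87 = 42.5.
Round up: n₁ = 43, giving n₂ = 3 × 43 = 129.

n₁ = 43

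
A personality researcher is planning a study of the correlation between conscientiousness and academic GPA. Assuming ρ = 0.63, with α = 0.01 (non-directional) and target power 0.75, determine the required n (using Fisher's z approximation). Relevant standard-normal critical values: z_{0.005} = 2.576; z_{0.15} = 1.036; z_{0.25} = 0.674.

Fisher's z: C = ½·ln((1+r)/(1−r)) = ½·ln(4.4054) = 0.7414.
n = ((z_{α/2} + z_β)/C)² + 3.
(2.576 + 0.674) / 0.7414 = 3.250 / 0.7414 = 4.384.
n = 4.384² + 3 = 19.22 + 3 = 22.2.
Round up.

n = 23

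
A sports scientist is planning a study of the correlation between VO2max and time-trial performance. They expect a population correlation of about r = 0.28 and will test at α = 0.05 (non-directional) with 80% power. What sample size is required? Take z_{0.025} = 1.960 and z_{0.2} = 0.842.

Fisher's z: C = ½·ln((1+r)/(1−r)) = ½·ln(1.7778) = 0.2877.
n = ((z_{α/2} + z_β)/C)² + 3.
(1.960 + 0.842) / 0.2877 = 2.802 / 0.2877 = 9.739.
n = 9.739² + 3 = 94.85 + 3 = 97.9.
Round up.

n = 98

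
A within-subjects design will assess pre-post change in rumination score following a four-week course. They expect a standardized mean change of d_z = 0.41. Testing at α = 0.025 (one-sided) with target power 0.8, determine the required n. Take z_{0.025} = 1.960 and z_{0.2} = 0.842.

For a paired (one-sample on differences) test: n = ((z_{α} + z_β) / d)².
z_{α} + z_β = 1.960 + 0.842 = 2.802.
n = (2.802 / 0.41)² = 6.834² = 46.71.
Round up.

n = 47 pairs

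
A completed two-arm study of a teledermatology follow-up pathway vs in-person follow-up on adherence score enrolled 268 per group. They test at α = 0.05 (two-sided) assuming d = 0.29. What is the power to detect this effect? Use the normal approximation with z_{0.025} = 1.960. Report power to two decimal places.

For two equal groups, power = Φ(d·√(n/2) − z_{α/2}).
d·√(n/2) = 0.29 × √(268/2) = 0.29 × 11.576 = 3.357.
z_β = 3.357 − 1.960 = 1.397.
Power = Φ(1.397) = 0.919.

power ≈ 0.92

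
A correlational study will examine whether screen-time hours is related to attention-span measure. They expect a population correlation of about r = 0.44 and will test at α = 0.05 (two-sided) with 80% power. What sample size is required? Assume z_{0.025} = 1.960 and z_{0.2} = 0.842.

n = 39

Fisher's z: C = ½·ln((1+r)/(1−r)) = ½·ln(2.5714) = 0.4722.
n = ((z_{α/2} + z_β)/C)² + 3.
(1.960 + 0.842) / 0.4722 = 2.802 / 0.4722 = 5.934.
n = 5.934² + 3 = 35.21 + 3 = 38.2.
Round up.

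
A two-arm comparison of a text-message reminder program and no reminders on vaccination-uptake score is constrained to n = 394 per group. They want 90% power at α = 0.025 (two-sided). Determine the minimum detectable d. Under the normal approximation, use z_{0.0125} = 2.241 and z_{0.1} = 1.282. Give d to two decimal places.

For two independent groups of n = 394 each: d_min = (z_{α/2} + z_β)·√(2/n).
z-sum = 2.241 + 1.282 = 3.523.
d_min = 3.523 × √(2/394) = 3.523 × 0.0712 = 0.251.

d_min ≈ 0.25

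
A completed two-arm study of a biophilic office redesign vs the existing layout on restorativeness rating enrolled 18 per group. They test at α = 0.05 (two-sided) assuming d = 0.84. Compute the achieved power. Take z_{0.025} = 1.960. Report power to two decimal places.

power ≈ 0.71

For two equal groups, power = Φ(d·√(n/2) − z_{α/2}).
d·√(n/2) = 0.84 × √(18/2) = 0.84 × 3.000 = 2.520.
z_β = 2.520 − 1.960 = 0.560.
Power = Φ(0.560) = 0.712.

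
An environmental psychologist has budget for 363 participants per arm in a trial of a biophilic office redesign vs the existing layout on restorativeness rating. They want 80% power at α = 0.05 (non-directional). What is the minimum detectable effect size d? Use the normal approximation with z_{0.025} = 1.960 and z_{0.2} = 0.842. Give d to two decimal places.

For two independent groups of n = 363 each: d_min = (z_{α/2} + z_β)·√(2/n).
z-sum = 1.960 + 0.842 = 2.802.
d_min = 2.802 × √(2/363) = 2.802 × 0.0742 = 0.208.

d_min ≈ 0.21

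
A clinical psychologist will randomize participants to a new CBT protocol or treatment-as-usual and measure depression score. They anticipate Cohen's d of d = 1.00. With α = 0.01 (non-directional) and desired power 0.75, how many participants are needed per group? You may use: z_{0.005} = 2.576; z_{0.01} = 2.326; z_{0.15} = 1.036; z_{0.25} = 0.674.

n = 22 per group

For two independent groups with equal n: n = 2·((z_{α/2} + z_β) / d)².
z_{α/2} + z_β = 2.576 + 0.674 = 3.250.
n = 2 × (3.250 / 1.00)² = 2 × 3.250² = 2 × 10.56 = 21.1.
Round up to the next whole participant.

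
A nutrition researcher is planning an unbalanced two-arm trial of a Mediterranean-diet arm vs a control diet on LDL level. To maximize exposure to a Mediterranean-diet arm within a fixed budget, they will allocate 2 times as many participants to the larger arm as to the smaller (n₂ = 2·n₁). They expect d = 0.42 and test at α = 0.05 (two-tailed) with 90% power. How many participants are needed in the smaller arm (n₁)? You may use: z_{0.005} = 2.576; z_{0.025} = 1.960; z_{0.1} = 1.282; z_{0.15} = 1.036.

With allocation ratio k = n₂/n₁ = 2, Var(x̄₁−x̄₂) = σ²(1/n₁ + 1/(k·n₁)) = σ²·(k+1)/(k·n₁).
So n₁ = (1 + 1/k)·((z_{α/2} + z_β)/d)² = 1.500 × (3.242/0.42)².
n₁ = 1.500 × 59.58 = 89.4.
Round up: n₁ = 90, giving n₂ = 2 × 90 = 180.

n₁ = 90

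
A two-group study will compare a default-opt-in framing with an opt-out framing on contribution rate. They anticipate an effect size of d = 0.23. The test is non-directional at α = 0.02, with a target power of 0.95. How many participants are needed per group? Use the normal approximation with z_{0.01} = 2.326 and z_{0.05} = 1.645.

For two independent groups with equal n: n = 2·((z_{α/2} + z_β) / d)².
z_{α/2} + z_β = 2.326 + 1.645 = 3.971.
n = 2 × (3.971 / 0.23)² = 2 × 17.265² = 2 × 298.09 = 596.2.
Round up to the next whole participant.

n = 597 per group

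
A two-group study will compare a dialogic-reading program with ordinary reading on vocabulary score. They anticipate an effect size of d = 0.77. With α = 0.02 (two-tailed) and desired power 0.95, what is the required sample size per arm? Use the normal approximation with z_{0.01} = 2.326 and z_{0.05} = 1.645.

n = 54 per group

For two independent groups with equal n: n = 2·((z_{α/2} + z_β) / d)².
z_{α/2} + z_β = 2.326 + 1.645 = 3.971.
n = 2 × (3.971 / 0.77)² = 2 × 5.157² = 2 × 26.60 = 53.2.
Round up to the next whole participant.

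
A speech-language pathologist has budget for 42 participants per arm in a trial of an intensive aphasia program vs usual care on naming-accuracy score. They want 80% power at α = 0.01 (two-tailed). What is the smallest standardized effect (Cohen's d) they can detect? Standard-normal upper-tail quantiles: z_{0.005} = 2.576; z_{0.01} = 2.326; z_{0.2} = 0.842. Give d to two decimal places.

For two independent groups of n = 42 each: d_min = (z_{α/2} + z_β)·√(2/n).
z-sum = 2.576 + 0.842 = 3.418.
d_min = 3.418 × √(2/42) = 3.418 × 0.2182 = 0.746.

d_min ≈ 0.75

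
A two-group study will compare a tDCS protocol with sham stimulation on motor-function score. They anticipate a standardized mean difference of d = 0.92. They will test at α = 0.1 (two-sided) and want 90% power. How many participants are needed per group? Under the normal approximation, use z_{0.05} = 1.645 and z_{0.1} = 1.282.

n = 21 per group

For two independent groups with equal n: n = 2·((z_{α/2} + z_β) / d)².
z_{α/2} + z_β = 1.645 + 1.282 = 2.927.
n = 2 × (2.927 / 0.92)² = 2 × 3.182² = 2 × 10.12 = 20.2.
Round up to the next whole participant.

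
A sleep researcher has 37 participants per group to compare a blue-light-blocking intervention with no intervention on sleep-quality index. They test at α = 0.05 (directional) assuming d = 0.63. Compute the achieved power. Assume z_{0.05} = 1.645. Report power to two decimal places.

For two equal groups, power = Φ(d·√(n/2) − z_{α}).
d·√(n/2) = 0.63 × √(37/2) = 0.63 × 4.301 = 2.710.
z_β = 2.710 − 1.645 = 1.065.
Power = Φ(1.065) = 0.857.

power ≈ 0.86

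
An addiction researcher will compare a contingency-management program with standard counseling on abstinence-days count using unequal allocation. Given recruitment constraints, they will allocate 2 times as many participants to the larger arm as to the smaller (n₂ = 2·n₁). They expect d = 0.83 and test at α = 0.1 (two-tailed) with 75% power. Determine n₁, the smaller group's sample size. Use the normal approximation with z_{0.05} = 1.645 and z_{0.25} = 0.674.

n₁ = 12

With allocation ratio k = n₂/n₁ = 2, Var(x̄₁−x̄₂) = σ²(1/n₁ + 1/(k·n₁)) = σ²·(k+1)/(k·n₁).
So n₁ = (1 + 1/k)·((z_{α/2} + z_β)/d)² = 1.500 × (2.319/0.83)².
n₁ = 1.500 × 7.81 = 11.7.
Round up: n₁ = 12, giving n₂ = 2 × 12 = 24.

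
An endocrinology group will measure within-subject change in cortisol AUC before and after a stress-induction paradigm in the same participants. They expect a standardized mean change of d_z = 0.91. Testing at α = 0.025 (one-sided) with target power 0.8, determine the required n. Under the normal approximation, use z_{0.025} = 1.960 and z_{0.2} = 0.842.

For a paired (one-sample on differences) test: n = ((z_{α} + z_β) / d)².
z_{α} + z_β = 1.960 + 0.842 = 2.802.
n = (2.802 / 0.91)² = 3.079² = 9.48.
Round up.

n = 10 pairs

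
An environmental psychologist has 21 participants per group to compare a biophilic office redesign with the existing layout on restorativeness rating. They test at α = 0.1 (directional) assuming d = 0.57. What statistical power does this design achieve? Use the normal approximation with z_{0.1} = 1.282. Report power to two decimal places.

For two equal groups, power = Φ(d·√(n/2) − z_{α}).
d·√(n/2) = 0.57 × √(21/2) = 0.57 × 3.240 = 1.847.
z_β = 1.847 − 1.282 = 0.565.
Power = Φ(0.565) = 0.714.

power ≈ 0.71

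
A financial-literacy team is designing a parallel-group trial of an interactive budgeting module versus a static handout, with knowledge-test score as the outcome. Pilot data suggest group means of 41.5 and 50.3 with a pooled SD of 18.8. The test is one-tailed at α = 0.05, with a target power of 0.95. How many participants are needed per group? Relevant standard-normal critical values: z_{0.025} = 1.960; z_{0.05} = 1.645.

n = 99 per group

Cohen's d = |M₁ − M₂| / SD_pooled = |41.5 − 50.3| / 18.8 = 8.8 / 18.8 = 0.468.
For two independent groups with equal n: n = 2·((z_{α} + z_β) / d)².
z_{α} + z_β = 1.645 + 1.645 = 3.290.
n = 2 × (3.290 / 0.468)² = 2 × 7.030² = 2 × 49.42 = 98.8.
Round up to the next whole participant.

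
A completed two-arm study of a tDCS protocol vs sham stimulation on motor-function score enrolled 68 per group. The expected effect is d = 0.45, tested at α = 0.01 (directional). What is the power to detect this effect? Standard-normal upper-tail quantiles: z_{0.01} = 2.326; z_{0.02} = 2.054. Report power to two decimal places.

For two equal groups, power = Φ(d·√(n/2) − z_{α}).
d·√(n/2) = 0.45 × √(68/2) = 0.45 × 5.831 = 2.624.
z_β = 2.624 − 2.326 = 0.298.
Power = Φ(0.298) = 0.617.

power ≈ 0.62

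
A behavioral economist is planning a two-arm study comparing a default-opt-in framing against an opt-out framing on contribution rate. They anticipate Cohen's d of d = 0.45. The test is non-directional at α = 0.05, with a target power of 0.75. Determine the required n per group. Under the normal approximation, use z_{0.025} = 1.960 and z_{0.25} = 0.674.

For two independent groups with equal n: n = 2·((z_{α/2} + z_β) / d)².
z_{α/2} + z_β = 1.960 + 0.674 = 2.634.
n = 2 × (2.634 / 0.45)² = 2 × 5.853² = 2 × 34.26 = 68.5.
Round up to the next whole participant.

n = 69 per group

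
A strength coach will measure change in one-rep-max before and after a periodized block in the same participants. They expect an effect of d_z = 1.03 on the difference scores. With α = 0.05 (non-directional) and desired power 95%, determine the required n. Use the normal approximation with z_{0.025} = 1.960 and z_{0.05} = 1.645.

n = 13 pairs

For a paired (one-sample on differences) test: n = ((z_{α/2} + z_β) / d)².
z_{α/2} + z_β = 1.960 + 1.645 = 3.605.
n = (3.605 / 1.03)² = 3.500² = 12.25.
Round up.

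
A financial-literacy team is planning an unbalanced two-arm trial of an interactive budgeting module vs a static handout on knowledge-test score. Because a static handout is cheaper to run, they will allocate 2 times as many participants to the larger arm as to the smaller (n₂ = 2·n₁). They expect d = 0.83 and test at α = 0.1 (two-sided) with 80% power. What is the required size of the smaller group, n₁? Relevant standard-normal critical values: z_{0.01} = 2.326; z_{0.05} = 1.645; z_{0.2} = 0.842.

n₁ = 14

With allocation ratio k = n₂/n₁ = 2, Var(x̄₁−x̄₂) = σ²(1/n₁ + 1/(k·n₁)) = σ²·(k+1)/(k·n₁).
So n₁ = (1 + 1/k)·((z_{α/2} + z_β)/d)² = 1.500 × (2.487/0.83)².
n₁ = 1.500 × 8.98 = 13.5.
Round up: n₁ = 14, giving n₂ = 2 × 14 = 28.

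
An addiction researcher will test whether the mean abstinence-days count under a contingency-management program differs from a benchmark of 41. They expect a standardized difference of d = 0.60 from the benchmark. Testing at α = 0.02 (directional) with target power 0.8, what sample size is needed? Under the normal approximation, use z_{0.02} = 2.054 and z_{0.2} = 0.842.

n = 24

For a one-sample test: n = ((z_{α} + z_β) / d)².
z_{α} + z_β = 2.054 + 0.842 = 2.896.
n = (2.896 / 0.60)² = 4.827² = 23.30.
Round up.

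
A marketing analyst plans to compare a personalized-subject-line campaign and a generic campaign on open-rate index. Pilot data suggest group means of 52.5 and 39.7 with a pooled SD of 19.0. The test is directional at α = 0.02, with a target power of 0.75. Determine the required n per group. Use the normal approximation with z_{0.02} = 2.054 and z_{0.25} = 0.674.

n = 33 per group

Cohen's d = |M₁ − M₂| / SD_pooled = |52.5 − 39.7| / 19.0 = 12.8 / 19.0 = 0.674.
For two independent groups with equal n: n = 2·((z_{α} + z_β) / d)².
z_{α} + z_β = 2.054 + 0.674 = 2.728.
n = 2 × (2.728 / 0.674)² = 2 × 4.047² = 2 × 16.38 = 32.8.
Round up to the next whole participant.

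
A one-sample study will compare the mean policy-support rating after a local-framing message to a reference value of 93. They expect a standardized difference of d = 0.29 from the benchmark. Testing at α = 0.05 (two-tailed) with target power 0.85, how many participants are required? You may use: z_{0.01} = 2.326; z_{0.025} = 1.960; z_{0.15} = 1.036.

n = 107

For a one-sample test: n = ((z_{α/2} + z_β) / d)².
z_{α/2} + z_β = 1.960 + 1.036 = 2.996.
n = (2.996 / 0.29)² = 10.331² = 106.73.
Round up.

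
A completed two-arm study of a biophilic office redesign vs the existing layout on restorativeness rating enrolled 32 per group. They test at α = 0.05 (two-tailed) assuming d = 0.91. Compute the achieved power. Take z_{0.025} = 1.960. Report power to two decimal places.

For two equal groups, power = Φ(d·√(n/2) − z_{α/2}).
d·√(n/2) = 0.91 × √(32/2) = 0.91 × 4.000 = 3.640.
z_β = 3.640 − 1.960 = 1.680.
Power = Φ(1.680) = 0.954.

power ≈ 0.95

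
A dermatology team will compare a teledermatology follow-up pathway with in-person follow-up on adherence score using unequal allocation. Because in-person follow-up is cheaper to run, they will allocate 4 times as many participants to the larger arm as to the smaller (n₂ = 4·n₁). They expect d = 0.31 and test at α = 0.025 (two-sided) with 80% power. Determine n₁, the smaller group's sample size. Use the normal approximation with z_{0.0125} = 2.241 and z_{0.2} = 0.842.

With allocation ratio k = n₂/n₁ = 4, Var(x̄₁−x̄₂) = σ²(1/n₁ + 1/(k·n₁)) = σ²·(k+1)/(k·n₁).
So n₁ = (1 + 1/k)·((z_{α/2} + z_β)/d)² = 1.250 × (3.083/0.31)².
n₁ = 1.250 × 98.91 = 123.6.
Round up: n₁ = 124, giving n₂ = 4 × 124 = 496.

n₁ = 124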